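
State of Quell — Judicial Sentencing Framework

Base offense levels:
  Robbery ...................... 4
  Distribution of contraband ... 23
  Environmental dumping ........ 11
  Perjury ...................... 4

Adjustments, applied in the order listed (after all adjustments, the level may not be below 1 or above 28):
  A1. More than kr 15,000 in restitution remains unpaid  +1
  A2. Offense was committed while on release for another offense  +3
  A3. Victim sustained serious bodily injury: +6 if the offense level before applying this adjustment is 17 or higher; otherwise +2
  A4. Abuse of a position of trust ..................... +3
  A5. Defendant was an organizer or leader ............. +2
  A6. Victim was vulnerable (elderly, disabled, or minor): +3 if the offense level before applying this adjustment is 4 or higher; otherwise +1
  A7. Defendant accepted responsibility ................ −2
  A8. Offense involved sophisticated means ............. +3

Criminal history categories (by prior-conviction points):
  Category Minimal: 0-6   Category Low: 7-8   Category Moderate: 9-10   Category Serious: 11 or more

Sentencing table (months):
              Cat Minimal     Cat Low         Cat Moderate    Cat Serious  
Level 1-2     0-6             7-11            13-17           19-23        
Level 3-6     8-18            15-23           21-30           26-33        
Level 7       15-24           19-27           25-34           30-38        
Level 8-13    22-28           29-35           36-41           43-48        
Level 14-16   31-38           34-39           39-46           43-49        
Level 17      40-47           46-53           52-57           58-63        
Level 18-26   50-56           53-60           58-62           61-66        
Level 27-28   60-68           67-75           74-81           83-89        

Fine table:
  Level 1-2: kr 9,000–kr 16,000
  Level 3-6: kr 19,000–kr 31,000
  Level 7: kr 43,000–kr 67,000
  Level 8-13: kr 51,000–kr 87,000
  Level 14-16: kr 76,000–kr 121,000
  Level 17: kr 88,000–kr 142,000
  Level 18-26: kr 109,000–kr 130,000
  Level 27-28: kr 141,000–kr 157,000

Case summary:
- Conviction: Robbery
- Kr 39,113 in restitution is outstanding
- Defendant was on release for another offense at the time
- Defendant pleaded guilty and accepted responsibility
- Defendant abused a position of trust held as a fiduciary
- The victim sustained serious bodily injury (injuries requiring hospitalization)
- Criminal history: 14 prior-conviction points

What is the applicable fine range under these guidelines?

Base offense level for robbery: 4.
A1 applies: 4 + 1 = 5.
A2 applies: 5 + 3 = 8.
A3 applies (level before this adjustment is 8 < 17, so +2): 8 + 2 = 10.
A4 applies: 10 + 3 = 13.
A5 does not apply.
A6 does not apply.
A7 applies: 13 − 2 = 11.
A8 does not apply.
Final offense level: 11.
Level 11 falls in the 8-13 band.
Fine table: Level 8-13 → kr 51,000–kr 87,000.

kr 51,000–kr 87,000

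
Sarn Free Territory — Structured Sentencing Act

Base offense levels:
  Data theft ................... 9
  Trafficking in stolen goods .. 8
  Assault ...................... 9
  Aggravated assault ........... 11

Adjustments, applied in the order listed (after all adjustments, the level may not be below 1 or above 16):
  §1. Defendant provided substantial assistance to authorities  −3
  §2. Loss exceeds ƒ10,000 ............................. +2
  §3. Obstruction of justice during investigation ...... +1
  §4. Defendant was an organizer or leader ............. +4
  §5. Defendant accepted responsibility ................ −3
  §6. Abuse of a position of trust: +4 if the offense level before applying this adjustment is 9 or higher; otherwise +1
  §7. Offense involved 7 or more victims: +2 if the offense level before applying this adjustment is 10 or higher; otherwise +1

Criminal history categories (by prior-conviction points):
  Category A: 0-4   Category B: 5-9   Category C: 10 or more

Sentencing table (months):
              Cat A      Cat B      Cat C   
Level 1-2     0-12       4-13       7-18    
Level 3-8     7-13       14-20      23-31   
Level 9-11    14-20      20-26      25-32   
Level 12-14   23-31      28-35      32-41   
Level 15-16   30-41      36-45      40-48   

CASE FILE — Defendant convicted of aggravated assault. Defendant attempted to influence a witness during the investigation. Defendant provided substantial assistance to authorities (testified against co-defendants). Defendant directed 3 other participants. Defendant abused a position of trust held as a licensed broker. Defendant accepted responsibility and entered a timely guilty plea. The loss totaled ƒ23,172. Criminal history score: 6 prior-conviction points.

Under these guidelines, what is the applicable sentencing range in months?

Base offense level for aggravated assault: 11.
§1 applies: 11 − 3 = 8.
§2 applies: 8 + 2 = 10.
§3 applies: 10 + 1 = 11.
§4 applies: 11 + 4 = 15.
§5 applies: 15 − 3 = 12.
§6 applies (level before this adjustment is 12 ≥ 9, so +4): 12 + 4 = 16.
§7 does not apply.
Final offense level: 16.
Criminal history: 6 prior points → Category B (5-9).
Level 16 falls in the 15-16 band.
Grid: Level 15-16 × Category B = 36-45 months.

36-45 months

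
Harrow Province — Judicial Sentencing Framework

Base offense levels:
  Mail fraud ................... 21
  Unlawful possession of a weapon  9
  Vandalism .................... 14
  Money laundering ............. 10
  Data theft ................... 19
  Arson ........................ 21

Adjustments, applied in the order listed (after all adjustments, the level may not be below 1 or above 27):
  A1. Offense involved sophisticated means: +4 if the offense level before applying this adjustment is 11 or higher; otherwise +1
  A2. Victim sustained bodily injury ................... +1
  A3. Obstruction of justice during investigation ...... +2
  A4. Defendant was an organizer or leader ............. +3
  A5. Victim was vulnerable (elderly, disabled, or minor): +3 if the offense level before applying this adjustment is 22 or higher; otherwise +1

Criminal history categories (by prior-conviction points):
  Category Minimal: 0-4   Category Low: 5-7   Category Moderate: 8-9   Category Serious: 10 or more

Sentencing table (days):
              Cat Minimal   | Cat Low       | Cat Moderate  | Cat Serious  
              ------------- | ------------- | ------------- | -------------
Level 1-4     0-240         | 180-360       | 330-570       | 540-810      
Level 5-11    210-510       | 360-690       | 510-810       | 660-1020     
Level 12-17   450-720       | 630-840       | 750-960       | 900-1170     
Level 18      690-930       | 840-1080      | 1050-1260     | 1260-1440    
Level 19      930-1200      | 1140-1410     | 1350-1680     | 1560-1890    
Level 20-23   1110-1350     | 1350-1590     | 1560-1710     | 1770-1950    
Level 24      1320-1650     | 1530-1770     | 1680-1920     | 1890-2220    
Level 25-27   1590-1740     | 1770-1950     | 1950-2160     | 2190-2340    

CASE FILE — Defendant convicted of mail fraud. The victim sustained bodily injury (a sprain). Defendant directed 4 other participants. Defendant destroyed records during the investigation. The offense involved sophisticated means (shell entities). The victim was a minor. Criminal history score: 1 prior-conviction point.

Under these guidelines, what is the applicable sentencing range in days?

Base offense level for mail fraud: 21.
A1 applies (level before this adjustment is 21 ≥ 11, so +4): 21 + 4 = 25.
A2 applies: 25 + 1 = 26.
A3 applies: 26 + 2 = 28.
A4 applies: 28 + 3 = 31.
A5 applies (level before this adjustment is 31 ≥ 22, so +3): 31 + 3 = 34.
Level 34 exceeds the maximum of 27; capped at 27.
Final offense level: 27.
Criminal history: 1 prior point → Category Minimal (0-4).
Level 27 falls in the 25-27 band.
Grid: Level 25-27 × Category Minimal = 1590-1740 days.

1590-1740 days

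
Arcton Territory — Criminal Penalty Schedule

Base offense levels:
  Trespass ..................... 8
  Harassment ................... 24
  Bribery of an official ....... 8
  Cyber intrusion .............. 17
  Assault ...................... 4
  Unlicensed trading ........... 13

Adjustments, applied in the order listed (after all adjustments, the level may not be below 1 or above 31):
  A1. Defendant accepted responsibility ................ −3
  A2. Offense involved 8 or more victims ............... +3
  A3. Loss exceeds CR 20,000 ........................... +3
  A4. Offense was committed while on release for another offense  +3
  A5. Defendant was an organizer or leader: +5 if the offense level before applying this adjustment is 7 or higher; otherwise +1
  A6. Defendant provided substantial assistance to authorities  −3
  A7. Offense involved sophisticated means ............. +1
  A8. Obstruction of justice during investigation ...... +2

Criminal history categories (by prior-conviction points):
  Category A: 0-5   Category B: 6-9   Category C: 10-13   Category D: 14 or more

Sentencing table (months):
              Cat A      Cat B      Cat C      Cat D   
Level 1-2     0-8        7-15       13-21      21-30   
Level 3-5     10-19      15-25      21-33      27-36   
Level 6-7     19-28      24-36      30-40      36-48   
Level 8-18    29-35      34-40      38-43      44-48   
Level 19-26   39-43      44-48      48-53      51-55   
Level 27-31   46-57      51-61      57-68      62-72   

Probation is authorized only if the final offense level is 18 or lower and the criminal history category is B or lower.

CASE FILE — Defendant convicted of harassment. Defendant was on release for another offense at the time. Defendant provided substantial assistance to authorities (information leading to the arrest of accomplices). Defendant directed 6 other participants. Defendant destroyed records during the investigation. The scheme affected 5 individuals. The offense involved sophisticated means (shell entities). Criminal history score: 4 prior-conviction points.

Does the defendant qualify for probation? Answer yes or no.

Base offense level for harassment: 24.
A2 does not apply.
A4 applies: 24 + 3 = 27.
A5 applies (level before this adjustment is 27 ≥ 7, so +5): 27 + 5 = 32.
A6 applies: 32 − 3 = 29.
A7 applies: 29 + 1 = 30.
A8 applies: 30 + 2 = 32.
Level 32 exceeds the maximum of 31; capped at 31.
Final offense level: 31.
Criminal history: 4 prior points → Category A (0-5).
Level 31 falls in the 27-31 band.
Grid: Level 27-31 × Category A = 46-57 months.
Probation check: level 31 > 18 and category A ≤ B → not eligible.

No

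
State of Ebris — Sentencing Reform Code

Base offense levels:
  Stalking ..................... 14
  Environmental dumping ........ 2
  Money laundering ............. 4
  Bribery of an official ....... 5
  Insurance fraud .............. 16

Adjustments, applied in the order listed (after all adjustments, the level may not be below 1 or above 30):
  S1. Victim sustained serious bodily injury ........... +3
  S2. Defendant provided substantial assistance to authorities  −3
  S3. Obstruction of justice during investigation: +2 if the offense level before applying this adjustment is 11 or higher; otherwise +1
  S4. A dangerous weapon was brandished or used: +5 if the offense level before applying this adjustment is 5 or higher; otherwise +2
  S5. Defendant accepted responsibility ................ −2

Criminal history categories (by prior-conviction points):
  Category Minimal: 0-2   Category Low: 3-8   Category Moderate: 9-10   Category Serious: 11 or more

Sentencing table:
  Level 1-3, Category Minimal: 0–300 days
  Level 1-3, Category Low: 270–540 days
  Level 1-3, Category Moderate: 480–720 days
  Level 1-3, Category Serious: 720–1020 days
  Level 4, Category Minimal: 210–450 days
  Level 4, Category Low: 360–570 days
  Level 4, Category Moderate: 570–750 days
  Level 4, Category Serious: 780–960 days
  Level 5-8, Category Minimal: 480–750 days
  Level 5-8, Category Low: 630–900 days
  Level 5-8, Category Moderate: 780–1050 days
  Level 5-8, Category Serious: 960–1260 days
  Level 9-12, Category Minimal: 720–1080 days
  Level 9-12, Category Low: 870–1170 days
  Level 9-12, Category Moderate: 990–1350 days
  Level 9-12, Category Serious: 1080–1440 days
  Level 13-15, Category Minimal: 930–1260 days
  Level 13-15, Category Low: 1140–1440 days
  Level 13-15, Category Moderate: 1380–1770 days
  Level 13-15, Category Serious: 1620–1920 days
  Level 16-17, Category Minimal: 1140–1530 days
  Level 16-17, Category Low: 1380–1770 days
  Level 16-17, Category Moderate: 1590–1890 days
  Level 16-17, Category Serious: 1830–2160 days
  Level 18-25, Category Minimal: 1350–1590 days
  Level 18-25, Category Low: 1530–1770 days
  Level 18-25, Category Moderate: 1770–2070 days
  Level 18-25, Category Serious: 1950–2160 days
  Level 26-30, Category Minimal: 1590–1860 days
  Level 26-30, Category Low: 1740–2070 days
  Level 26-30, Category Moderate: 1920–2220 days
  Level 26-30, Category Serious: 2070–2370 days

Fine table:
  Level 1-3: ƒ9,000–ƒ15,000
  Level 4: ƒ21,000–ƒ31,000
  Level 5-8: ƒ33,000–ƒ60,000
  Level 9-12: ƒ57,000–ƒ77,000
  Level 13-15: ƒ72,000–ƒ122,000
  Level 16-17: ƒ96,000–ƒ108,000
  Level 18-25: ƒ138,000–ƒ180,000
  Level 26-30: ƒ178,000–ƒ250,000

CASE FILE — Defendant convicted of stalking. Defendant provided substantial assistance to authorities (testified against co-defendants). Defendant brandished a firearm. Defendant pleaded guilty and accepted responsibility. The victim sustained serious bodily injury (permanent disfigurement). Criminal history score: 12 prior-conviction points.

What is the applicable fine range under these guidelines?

ƒ96,000–ƒ108,000

Base offense level for stalking: 14.
S1 applies: 14 + 3 = 17.
S2 applies: 17 − 3 = 14.
S4 applies (level before this adjustment is 14 ≥ 5, so +5): 14 + 5 = 19.
S5 applies: 19 − 2 = 17.
Final offense level: 17.
Level 17 falls in the 16-17 band.
Fine table: Level 16-17 → ƒ96,000–ƒ108,000.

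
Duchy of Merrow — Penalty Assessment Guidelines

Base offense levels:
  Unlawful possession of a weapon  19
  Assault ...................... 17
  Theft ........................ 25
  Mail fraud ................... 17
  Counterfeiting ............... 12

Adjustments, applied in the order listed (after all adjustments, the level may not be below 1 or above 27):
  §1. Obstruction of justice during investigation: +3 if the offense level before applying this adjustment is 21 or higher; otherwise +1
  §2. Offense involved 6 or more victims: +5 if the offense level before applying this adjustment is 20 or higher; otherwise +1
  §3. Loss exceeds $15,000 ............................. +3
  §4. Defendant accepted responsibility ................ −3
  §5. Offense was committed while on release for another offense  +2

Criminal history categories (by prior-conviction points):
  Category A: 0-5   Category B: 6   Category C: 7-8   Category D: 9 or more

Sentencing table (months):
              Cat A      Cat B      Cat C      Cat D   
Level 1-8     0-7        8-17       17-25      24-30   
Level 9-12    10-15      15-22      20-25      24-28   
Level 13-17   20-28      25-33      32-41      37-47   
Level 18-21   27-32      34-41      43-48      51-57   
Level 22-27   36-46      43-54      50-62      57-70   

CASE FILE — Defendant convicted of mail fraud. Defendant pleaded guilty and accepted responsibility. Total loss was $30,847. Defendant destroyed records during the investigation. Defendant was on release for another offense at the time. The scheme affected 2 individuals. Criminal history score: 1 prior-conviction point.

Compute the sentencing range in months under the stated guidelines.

27-32 months

Base offense level for mail fraud: 17.
§1 applies (level before this adjustment is 17 < 21, so +1): 17 + 1 = 18.
§2 does not apply.
§3 applies: 18 + 3 = 21.
§4 applies: 21 − 3 = 18.
§5 applies: 18 + 2 = 20.
Final offense level: 20.
Criminal history: 1 prior point → Category A (0-5).
Level 20 falls in the 18-21 band.
Grid: Level 18-21 × Category A = 27-32 months.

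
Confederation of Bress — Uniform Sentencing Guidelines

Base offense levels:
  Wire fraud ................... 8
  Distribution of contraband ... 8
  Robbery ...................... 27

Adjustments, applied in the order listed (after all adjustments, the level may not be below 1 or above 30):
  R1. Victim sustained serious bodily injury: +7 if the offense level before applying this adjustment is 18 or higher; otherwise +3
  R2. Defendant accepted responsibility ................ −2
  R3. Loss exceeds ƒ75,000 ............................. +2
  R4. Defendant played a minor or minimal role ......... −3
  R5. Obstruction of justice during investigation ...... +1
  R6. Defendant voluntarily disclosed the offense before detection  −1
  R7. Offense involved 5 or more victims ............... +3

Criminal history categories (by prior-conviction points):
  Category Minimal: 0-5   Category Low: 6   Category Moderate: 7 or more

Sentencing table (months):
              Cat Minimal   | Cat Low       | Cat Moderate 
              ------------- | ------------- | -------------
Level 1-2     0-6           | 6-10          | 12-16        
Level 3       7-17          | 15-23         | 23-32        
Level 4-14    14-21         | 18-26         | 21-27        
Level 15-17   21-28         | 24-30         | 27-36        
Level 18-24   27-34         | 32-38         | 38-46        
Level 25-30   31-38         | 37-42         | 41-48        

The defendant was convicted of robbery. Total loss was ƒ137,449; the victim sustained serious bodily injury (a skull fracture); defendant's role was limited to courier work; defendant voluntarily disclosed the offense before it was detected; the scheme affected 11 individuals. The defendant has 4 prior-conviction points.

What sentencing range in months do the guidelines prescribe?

31-38 months

Base offense level for robbery: 27.
R1 applies (level before this adjustment is 27 ≥ 18, so +7): 27 + 7 = 34.
R3 applies: 34 + 2 = 36.
R4 applies: 36 − 3 = 33.
R6 applies: 33 − 1 = 32.
R7 applies: 32 + 3 = 35.
Level 35 exceeds the maximum of 30; capped at 30.
Final offense level: 30.
Criminal history: 4 prior points → Category Minimal (0-5).
Level 30 falls in the 25-30 band.
Grid: Level 25-30 × Category Minimal = 31-38 months.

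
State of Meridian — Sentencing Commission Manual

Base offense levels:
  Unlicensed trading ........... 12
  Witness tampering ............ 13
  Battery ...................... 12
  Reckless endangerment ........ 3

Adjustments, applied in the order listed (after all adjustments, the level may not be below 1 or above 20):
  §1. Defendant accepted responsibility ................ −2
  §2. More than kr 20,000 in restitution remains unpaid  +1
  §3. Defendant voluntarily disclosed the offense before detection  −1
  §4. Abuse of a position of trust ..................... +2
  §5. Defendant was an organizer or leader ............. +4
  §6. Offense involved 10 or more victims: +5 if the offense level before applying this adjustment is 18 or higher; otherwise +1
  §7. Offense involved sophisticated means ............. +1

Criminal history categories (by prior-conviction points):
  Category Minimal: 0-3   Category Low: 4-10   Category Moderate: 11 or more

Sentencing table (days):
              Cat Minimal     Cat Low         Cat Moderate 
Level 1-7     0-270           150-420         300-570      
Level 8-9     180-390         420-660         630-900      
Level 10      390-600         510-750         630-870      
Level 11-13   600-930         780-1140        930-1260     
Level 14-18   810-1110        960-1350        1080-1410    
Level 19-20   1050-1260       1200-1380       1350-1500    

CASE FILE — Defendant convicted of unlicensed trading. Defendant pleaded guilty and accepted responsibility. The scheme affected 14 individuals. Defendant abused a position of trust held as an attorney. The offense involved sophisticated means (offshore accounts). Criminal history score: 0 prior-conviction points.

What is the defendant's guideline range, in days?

810-1110 days

Base offense level for unlicensed trading: 12.
§1 applies: 12 − 2 = 10.
§2 does not apply.
§4 applies: 10 + 2 = 12.
§5 does not apply.
§6 applies (level before this adjustment is 12 < 18, so +1): 12 + 1 = 13.
§7 applies: 13 + 1 = 14.
Final offense level: 14.
Criminal history: 0 prior points → Category Minimal (0-3).
Level 14 falls in the 14-18 band.
Grid: Level 14-18 × Category Minimal = 810-1110 days.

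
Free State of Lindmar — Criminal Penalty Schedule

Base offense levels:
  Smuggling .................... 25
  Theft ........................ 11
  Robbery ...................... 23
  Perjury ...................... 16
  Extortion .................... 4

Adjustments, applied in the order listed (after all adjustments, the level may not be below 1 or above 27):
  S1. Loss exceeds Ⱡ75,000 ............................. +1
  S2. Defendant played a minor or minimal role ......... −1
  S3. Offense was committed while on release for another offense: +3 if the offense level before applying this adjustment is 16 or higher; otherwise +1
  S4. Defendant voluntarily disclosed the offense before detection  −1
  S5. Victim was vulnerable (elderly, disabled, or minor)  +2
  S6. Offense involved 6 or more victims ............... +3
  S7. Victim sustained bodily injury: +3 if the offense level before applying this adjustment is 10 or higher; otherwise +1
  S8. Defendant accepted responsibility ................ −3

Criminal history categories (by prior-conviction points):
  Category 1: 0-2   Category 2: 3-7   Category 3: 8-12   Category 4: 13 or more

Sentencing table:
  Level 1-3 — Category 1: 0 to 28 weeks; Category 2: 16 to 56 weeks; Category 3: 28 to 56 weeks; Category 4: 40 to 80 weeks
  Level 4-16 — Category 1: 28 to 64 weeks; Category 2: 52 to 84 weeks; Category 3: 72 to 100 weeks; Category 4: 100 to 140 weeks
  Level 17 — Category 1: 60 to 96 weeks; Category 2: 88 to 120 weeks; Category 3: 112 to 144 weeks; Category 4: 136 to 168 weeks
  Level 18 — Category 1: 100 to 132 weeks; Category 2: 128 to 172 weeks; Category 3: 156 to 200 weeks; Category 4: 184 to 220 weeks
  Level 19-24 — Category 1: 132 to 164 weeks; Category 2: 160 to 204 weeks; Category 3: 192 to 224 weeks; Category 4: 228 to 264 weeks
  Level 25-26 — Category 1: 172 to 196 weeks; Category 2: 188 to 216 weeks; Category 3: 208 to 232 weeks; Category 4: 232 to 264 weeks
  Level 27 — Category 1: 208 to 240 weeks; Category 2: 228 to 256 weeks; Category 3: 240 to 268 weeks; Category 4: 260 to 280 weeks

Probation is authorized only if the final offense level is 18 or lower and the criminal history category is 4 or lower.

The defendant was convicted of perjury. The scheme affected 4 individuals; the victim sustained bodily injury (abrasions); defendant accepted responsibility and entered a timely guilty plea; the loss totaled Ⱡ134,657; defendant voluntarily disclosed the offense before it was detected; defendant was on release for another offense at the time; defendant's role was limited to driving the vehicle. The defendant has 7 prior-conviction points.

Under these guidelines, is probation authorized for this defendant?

Yes

Base offense level for perjury: 16.
S1 applies: 16 + 1 = 17.
S2 applies: 17 − 1 = 16.
S3 applies (level before this adjustment is 16 ≥ 16, so +3): 16 + 3 = 19.
S4 applies: 19 − 1 = 18.
S7 applies (level before this adjustment is 18 ≥ 10, so +3): 18 + 3 = 21.
S8 applies: 21 − 3 = 18.
Final offense level: 18.
Criminal history: 7 prior points → Category 2 (3-7).
Level 18 falls in the 18 band.
Grid: Level 18 × Category 2 = 128-172 weeks.
Probation check: level 18 ≤ 18 and category 2 ≤ 4 → eligible.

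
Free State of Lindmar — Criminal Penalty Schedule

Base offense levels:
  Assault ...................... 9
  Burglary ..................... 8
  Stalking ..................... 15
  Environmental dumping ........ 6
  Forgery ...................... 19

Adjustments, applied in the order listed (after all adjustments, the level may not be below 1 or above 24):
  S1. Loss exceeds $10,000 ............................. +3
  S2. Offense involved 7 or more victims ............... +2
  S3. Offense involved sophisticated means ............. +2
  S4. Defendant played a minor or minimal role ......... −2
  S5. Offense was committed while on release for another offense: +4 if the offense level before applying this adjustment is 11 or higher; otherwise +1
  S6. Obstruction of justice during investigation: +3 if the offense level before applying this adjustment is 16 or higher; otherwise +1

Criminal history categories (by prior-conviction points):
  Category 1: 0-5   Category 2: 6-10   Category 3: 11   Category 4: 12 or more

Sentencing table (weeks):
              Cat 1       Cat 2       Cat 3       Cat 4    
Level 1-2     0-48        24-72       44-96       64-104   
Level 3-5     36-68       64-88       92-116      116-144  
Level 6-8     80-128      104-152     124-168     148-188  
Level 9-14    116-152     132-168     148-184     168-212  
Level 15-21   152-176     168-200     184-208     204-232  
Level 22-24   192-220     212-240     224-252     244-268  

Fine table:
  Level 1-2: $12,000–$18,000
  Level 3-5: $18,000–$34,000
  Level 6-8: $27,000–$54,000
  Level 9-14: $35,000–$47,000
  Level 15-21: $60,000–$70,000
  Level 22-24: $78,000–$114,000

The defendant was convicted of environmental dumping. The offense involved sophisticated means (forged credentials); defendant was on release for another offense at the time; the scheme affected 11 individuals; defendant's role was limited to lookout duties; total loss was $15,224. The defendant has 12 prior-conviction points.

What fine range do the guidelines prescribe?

Base offense level for environmental dumping: 6.
S1 applies: 6 + 3 = 9.
S2 applies: 9 + 2 = 11.
S3 applies: 11 + 2 = 13.
S4 applies: 13 − 2 = 11.
S5 applies (level before this adjustment is 11 ≥ 11, so +4): 11 + 4 = 15.
Final offense level: 15.
Level 15 falls in the 15-21 band.
Fine table: Level 15-21 → $60,000–$70,000.

$60,000–$70,000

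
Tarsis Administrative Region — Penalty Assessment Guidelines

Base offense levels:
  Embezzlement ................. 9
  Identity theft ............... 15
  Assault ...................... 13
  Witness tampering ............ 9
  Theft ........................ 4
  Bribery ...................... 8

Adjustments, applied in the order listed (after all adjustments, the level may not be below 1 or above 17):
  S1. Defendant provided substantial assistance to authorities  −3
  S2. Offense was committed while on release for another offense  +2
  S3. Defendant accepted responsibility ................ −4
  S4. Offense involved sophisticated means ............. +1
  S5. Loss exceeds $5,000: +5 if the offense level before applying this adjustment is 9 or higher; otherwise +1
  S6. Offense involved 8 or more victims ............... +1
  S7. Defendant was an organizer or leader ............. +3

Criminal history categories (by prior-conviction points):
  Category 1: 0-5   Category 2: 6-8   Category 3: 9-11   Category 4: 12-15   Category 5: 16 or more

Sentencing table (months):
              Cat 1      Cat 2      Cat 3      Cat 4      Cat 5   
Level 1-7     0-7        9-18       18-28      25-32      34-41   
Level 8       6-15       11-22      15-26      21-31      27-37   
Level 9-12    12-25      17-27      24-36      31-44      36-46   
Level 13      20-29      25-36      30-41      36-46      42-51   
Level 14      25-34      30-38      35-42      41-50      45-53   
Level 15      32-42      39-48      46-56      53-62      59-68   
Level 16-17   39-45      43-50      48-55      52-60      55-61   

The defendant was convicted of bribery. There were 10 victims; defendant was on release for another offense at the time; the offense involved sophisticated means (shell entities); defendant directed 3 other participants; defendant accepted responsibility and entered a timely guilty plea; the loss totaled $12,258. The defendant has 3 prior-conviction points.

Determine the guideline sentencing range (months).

12-25 months

Base offense level for bribery: 8.
S2 applies: 8 + 2 = 10.
S3 applies: 10 − 4 = 6.
S4 applies: 6 + 1 = 7.
S5 applies (level before this adjustment is 7 < 9, so +1): 7 + 1 = 8.
S6 applies: 8 + 1 = 9.
S7 applies: 9 + 3 = 12.
Final offense level: 12.
Criminal history: 3 prior points → Category 1 (0-5).
Level 12 falls in the 9-12 band.
Grid: Level 9-12 × Category 1 = 12-25 months.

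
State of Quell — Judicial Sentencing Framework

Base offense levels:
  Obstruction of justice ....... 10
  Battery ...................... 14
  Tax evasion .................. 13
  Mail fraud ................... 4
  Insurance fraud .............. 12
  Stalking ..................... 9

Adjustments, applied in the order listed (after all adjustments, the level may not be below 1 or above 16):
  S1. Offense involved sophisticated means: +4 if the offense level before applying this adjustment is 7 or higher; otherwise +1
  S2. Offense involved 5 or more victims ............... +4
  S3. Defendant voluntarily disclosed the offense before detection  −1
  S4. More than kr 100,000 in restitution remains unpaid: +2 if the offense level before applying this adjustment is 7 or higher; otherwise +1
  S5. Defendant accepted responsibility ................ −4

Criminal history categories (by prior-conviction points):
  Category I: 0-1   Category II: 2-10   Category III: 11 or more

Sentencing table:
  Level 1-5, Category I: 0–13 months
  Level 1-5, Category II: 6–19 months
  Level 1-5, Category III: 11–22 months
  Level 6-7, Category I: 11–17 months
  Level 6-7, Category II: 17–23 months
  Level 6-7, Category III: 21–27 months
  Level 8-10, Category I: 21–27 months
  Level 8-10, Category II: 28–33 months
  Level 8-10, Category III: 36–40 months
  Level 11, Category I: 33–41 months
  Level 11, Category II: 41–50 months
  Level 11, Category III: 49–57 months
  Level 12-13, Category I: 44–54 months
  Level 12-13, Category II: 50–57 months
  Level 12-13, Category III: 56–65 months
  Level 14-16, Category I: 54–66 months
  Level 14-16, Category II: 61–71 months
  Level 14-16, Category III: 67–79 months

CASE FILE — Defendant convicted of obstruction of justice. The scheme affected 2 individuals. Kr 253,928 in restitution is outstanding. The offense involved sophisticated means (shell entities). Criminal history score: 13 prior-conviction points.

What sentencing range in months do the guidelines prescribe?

Base offense level for obstruction of justice: 10.
S1 applies (level before this adjustment is 10 ≥ 7, so +4): 10 + 4 = 14.
S2 does not apply.
S3 does not apply.
S4 applies (level before this adjustment is 14 ≥ 7, so +2): 14 + 2 = 16.
Final offense level: 16.
Criminal history: 13 prior points → Category III (11+).
Level 16 falls in the 14-16 band.
Grid: Level 14-16 × Category III = 67-79 months.

67-79 months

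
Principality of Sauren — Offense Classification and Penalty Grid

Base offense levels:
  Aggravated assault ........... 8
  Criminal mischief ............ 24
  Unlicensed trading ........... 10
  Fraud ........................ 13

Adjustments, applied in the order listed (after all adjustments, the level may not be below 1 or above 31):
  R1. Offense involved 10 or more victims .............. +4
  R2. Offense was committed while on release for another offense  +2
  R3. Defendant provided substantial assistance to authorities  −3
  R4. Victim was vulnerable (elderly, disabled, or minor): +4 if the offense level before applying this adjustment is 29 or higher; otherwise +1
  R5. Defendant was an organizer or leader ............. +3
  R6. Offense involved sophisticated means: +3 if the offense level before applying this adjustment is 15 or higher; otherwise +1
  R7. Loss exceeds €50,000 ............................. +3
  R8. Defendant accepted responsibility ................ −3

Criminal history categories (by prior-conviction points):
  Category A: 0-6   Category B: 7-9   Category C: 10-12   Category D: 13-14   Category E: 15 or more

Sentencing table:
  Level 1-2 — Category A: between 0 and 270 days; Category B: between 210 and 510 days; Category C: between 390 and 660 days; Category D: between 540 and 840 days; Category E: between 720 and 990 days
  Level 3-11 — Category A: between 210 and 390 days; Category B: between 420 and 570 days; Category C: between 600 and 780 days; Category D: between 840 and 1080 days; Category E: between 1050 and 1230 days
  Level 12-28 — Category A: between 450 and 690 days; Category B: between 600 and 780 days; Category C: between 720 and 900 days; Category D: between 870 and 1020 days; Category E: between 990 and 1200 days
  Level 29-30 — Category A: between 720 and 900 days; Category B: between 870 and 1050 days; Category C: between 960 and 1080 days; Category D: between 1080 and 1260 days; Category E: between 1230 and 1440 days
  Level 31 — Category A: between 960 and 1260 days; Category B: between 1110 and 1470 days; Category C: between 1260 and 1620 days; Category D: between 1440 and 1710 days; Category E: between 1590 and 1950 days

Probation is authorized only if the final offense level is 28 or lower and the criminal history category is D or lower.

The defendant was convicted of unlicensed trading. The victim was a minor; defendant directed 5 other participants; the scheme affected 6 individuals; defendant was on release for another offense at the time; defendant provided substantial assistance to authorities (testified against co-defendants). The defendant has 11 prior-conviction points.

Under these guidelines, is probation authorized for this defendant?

Yes

Base offense level for unlicensed trading: 10.
R1 does not apply.
R2 applies: 10 + 2 = 12.
R3 applies: 12 − 3 = 9.
R4 applies (level before this adjustment is 9 < 29, so +1): 9 + 1 = 10.
R5 applies: 10 + 3 = 13.
R6 does not apply.
R7 does not apply.
Final offense level: 13.
Criminal history: 11 prior points → Category C (10-12).
Level 13 falls in the 12-28 band.
Grid: Level 12-28 × Category C = 720-900 days.
Probation check: level 13 ≤ 28 and category C ≤ D → eligible.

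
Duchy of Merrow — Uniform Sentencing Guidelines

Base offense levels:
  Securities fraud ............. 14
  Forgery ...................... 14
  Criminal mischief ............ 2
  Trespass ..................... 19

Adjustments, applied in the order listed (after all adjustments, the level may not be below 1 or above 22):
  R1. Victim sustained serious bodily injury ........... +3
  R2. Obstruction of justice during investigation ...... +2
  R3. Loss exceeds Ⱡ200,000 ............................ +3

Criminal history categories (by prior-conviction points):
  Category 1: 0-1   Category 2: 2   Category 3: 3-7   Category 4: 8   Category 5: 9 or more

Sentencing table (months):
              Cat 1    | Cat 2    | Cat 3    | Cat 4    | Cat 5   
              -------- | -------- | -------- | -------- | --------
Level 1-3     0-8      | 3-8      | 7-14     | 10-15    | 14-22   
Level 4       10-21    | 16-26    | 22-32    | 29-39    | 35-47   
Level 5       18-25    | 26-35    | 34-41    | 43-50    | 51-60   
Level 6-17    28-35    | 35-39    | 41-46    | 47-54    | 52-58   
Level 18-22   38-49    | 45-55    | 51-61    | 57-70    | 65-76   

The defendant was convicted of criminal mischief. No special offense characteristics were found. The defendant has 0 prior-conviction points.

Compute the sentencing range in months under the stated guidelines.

0-8 months

Base offense level for criminal mischief: 2.
Final offense level: 2.
Criminal history: 0 prior points → Category 1 (0-1).
Level 2 falls in the 1-3 band.
Grid: Level 1-3 × Category 1 = 0-8 months.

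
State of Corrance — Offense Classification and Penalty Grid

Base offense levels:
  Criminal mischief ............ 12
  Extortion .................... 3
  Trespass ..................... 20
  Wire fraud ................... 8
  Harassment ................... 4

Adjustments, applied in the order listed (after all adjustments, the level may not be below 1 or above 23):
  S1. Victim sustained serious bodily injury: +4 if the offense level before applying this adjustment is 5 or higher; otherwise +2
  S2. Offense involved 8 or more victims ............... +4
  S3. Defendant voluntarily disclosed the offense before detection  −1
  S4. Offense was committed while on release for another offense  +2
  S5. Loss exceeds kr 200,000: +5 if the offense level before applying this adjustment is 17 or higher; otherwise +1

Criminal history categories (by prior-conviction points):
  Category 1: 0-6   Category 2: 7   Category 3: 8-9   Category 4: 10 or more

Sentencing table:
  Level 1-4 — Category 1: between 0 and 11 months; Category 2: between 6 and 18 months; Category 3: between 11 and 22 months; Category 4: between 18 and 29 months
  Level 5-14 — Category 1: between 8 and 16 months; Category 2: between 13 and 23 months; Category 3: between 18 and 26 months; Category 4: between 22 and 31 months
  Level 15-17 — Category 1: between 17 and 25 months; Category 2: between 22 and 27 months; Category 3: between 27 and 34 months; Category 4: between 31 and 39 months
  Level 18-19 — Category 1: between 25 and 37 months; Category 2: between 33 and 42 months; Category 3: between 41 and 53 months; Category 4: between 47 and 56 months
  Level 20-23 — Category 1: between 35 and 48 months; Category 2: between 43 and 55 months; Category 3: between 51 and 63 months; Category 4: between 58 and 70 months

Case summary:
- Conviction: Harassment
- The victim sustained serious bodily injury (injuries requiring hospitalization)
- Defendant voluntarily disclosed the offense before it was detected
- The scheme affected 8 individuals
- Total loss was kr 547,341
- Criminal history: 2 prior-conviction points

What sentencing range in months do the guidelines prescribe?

8-16 months

Base offense level for harassment: 4.
S1 applies (level before this adjustment is 4 < 5, so +2): 4 + 2 = 6.
S2 applies: 6 + 4 = 10.
S3 applies: 10 − 1 = 9.
S5 applies (level before this adjustment is 9 < 17, so +1): 9 + 1 = 10.
Final offense level: 10.
Criminal history: 2 prior points → Category 1 (0-6).
Level 10 falls in the 5-14 band.
Grid: Level 5-14 × Category 1 = 8-16 months.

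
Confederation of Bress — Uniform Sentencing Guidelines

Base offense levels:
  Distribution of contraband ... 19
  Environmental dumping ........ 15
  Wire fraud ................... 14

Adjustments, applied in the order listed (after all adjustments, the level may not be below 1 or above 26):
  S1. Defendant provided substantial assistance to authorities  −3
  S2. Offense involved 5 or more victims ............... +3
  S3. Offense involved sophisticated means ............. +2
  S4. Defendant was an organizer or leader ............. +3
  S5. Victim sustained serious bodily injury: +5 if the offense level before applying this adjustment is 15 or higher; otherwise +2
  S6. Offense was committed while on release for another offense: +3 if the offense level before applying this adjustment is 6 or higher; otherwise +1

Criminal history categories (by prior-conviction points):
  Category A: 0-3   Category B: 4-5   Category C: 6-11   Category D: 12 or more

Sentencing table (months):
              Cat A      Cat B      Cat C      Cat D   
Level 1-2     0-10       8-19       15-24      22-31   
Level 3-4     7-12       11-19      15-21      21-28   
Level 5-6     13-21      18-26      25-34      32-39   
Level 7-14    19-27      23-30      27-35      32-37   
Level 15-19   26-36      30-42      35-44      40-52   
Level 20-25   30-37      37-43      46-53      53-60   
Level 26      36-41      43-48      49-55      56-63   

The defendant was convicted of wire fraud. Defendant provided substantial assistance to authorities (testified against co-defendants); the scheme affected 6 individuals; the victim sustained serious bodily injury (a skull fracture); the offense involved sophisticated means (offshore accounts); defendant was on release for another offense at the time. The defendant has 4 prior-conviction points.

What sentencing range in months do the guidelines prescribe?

Base offense level for wire fraud: 14.
S1 applies: 14 − 3 = 11.
S2 applies: 11 + 3 = 14.
S3 applies: 14 + 2 = 16.
S5 applies (level before this adjustment is 16 ≥ 15, so +5): 16 + 5 = 21.
S6 applies (level before this adjustment is 21 ≥ 6, so +3): 21 + 3 = 24.
Final offense level: 24.
Criminal history: 4 prior points → Category B (4-5).
Level 24 falls in the 20-25 band.
Grid: Level 20-25 × Category B = 37-43 months.

37-43 months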